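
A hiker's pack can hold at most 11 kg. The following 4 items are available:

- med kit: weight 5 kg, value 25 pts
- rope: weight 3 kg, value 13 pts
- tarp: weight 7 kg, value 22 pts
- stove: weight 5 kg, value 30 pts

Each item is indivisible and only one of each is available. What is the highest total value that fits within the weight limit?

Check high-value combinations within 11 kg:
- med kit+stove: weight 5+5=10, value 25+30=55
- rope+stove: weight 3+5=8, value 13+30=43
- med kit+rope: weight 5+3=8, value 25+13=38
Best: 55 pts.

55 pts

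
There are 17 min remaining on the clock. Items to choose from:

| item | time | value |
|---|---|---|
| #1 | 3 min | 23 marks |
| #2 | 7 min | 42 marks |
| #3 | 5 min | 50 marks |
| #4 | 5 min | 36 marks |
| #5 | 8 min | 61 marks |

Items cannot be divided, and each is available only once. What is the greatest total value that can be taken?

134 marks

This is a 0/1 knapsack; check combinations near the capacity.
- #1+#3+#5: time 3+5+8=16, value 23+50+61=134
- #2+#3+#4: time 7+5+5=17, value 42+50+36=128
- #1+#4+#5: time 3+5+8=16, value 23+36+61=120
Best: 134 marks.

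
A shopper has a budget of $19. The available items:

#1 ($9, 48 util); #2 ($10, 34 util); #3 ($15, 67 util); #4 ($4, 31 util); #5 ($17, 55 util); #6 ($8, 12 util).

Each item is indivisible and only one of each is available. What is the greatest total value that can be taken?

98 util

Check high-value combinations within $19:
- #3+#4: cost 15+4=19, value 67+31=98
- #1+#2: cost 9+10=19, value 48+34=82
- #1+#4: cost 9+4=13, value 48+31=79
- #3: cost 15, value 67
- #2+#4: cost 10+4=14, value 34+31=65
Best: 98 util.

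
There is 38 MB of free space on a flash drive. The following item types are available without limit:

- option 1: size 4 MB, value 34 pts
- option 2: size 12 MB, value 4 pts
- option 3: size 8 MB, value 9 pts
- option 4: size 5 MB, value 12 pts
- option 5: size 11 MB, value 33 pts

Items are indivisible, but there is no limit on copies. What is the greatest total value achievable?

306 pts

Best value-per-unit is option 1 at 34/4, and filling with it alone uses size 9×4=36. No mix of the others beats 9×34 = 306.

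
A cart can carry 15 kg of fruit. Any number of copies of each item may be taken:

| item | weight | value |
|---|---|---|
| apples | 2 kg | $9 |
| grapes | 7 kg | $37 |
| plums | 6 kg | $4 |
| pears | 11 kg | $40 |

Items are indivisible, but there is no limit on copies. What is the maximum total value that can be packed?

Best value-per-unit is grapes at 37/7, and filling with it alone uses weight 2×7=14. No mix of the others beats 2×37 = 74.

$74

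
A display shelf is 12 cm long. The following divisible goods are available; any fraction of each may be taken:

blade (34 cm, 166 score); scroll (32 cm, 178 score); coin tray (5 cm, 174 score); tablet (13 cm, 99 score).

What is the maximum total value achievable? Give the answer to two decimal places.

Take in order of value per unit:
- coin tray (174/5 per unit): all 5 → value 174, running total 174.00
- tablet (99/13 per unit): 7 of 13 → value 7×99/13 = 53.3077, running total 227.31
Total 227.31.

227.31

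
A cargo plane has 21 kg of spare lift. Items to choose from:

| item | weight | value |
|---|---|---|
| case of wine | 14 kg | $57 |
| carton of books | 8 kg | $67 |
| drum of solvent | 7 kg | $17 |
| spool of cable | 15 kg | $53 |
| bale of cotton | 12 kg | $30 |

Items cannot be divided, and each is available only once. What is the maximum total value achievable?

Check high-value combinations within 21 kg:
- carton of books+bale of cotton: weight 8+12=20, value 67+30=97
- carton of books+drum of solvent: weight 8+7=15, value 67+17=84
- case of wine+drum of solvent: weight 14+7=21, value 57+17=74
- carton of books: weight 8, value 67
- case of wine: weight 14, value 57
Best: $97.

$97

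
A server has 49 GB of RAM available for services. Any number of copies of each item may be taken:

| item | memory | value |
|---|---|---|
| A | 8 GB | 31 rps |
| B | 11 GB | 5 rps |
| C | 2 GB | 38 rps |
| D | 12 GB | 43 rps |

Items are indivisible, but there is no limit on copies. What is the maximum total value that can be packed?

912 rps

Best value-per-unit is C at 38/2, and filling with it alone uses memory 24×2=48. No mix of the others beats 24×38 = 912.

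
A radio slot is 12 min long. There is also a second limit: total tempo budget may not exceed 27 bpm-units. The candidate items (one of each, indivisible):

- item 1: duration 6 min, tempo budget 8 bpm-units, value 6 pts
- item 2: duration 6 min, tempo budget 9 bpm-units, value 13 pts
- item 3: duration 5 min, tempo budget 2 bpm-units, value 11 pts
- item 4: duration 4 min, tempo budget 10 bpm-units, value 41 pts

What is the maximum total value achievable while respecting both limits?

Feasible sets respecting both limits:
- item 2+item 4: duration 10, tempo budget 19, value 54
- item 3+item 4: duration 9, tempo budget 12, value 52
- item 1+item 4: duration 10, tempo budget 18, value 47
- item 4: duration 4, tempo budget 10, value 41
Best: 54 pts.

54 pts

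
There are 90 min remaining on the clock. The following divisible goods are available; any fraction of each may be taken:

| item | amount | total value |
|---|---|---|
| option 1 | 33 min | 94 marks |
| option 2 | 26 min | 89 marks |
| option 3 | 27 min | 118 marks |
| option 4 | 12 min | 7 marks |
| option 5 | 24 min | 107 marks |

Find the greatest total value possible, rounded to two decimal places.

Take in order of value per unit:
- option 5 (107/24 per unit): all 24 → value 107, running total 107.00
- option 3 (118/27 per unit): all 27 → value 118, running total 225.00
- option 2 (89/26 per unit): all 26 → value 89, running total 314.00
- option 1 (94/33 per unit): 13 of 33 → value 13×94/33 = 37.0303, running total 351.03
Total 351.03.

351.03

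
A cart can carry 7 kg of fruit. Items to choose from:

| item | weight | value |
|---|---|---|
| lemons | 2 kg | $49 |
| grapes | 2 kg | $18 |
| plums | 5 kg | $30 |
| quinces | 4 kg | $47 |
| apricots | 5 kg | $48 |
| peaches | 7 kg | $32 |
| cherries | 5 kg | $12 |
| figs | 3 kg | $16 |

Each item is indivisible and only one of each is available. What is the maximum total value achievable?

Check high-value combinations within 7 kg:
- lemons+apricots: weight 2+5=7, value 49+48=97
- lemons+quinces: weight 2+4=6, value 49+47=96
- lemons+grapes+figs: weight 2+2+3=7, value 49+18+16=83
- lemons+plums: weight 2+5=7, value 49+30=79
- lemons+grapes: weight 2+2=4, value 49+18=67
Best: $97.

$97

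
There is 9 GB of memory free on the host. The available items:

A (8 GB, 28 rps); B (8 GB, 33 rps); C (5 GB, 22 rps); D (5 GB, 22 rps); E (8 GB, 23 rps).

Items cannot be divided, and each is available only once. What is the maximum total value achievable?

33 rps

Check high-value combinations within 9 GB:
- B: memory 8, value 33
- A: memory 8, value 28
- E: memory 8, value 23
Best: 33 rps.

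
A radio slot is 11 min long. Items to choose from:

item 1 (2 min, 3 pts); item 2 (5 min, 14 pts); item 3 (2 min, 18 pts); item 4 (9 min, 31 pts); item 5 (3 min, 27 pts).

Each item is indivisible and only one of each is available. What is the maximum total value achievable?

59 pts

This is a 0/1 knapsack; check combinations near the capacity.
- item 2+item 3+item 5: duration 5+2+3=10, value 14+18+27=59
- item 3+item 4: duration 2+9=11, value 18+31=49
- item 1+item 3+item 5: duration 2+2+3=7, value 3+18+27=48
- item 3+item 5: duration 2+3=5, value 18+27=45
- item 1+item 2+item 5: duration 2+5+3=10, value 3+14+27=44
Best: 59 pts.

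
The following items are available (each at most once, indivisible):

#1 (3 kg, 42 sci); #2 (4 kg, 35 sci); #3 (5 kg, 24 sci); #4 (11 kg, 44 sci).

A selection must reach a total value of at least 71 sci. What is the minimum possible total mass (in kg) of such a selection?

Subsets with value ≥ 71, sorted by total mass:
- #1+#2: mass 7, value 77
- #1+#2+#3: mass 12, value 101
Minimum mass: 7 kg.

7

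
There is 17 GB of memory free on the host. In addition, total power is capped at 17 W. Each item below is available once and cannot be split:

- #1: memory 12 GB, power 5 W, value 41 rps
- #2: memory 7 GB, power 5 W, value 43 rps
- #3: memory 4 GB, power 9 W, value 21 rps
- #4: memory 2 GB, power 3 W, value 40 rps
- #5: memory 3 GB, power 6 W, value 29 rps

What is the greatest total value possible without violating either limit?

Feasible sets respecting both limits:
- #2+#4+#5: memory 12, power 14, value 112
- #1+#4+#5: memory 17, power 14, value 110
- #2+#3+#4: memory 13, power 17, value 104
Best: 112 rps.

112 rps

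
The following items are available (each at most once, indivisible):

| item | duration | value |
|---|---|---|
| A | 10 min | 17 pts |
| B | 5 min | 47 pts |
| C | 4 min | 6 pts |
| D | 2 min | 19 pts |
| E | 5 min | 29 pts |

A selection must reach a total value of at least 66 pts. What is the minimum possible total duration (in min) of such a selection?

7

Subsets with value ≥ 66, sorted by total duration:
- B+D: duration 7, value 66
- B+E: duration 10, value 76
Minimum duration: 7 min.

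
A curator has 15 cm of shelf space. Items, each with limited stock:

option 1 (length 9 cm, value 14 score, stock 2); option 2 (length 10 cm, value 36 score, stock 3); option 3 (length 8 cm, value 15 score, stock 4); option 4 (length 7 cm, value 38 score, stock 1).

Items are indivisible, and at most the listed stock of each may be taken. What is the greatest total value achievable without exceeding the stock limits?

Best selections within length 15 and stock limits:
- 1×option 3 + 1×option 4: length 15, value 53
- 1×option 4: length 7, value 38
Best: 53 score.

53 score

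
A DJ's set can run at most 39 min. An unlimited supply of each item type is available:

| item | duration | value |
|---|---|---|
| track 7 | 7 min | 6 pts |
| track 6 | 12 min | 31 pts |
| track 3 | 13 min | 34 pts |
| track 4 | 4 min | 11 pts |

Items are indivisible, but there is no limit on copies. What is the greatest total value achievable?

Best value-per-unit is track 4 at 11/4; filling with it alone gives 9×11 = 99.
Optimal mix: 3×track 3 → duration 39, value 102.

102 pts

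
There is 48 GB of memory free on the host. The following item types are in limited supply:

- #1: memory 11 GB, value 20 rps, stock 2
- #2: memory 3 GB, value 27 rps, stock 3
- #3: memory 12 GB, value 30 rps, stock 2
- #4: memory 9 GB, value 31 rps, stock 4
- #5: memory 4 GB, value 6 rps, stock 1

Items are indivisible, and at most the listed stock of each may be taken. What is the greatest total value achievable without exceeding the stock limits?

205 rps

Top feasible selections:
- 3×#2 + 4×#4: memory 45, value 205
- 3×#2 + 1×#3 + 3×#4: memory 48, value 204
Best: 205 rps.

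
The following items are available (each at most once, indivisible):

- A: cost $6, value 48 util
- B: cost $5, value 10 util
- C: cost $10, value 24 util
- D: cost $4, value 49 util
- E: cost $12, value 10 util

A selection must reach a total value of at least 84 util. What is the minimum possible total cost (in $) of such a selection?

Subsets with value ≥ 84, sorted by total cost:
- A+D: cost 10, value 97
- A+B+D: cost 15, value 107
Minimum cost: 10 $.

10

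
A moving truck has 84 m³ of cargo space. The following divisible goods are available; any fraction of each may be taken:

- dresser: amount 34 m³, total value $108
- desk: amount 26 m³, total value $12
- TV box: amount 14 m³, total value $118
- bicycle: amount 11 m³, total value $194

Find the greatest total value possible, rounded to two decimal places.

431.54

Take in order of value per unit:
- bicycle (194/11 per unit): all 11 → value 194, running total 194.00
- TV box (118/14 per unit): all 14 → value 118, running total 312.00
- dresser (108/34 per unit): all 34 → value 108, running total 420.00
- desk (12/26 per unit): 25 of 26 → value 25×12/26 = 11.5385, running total 431.54
Total 431.54.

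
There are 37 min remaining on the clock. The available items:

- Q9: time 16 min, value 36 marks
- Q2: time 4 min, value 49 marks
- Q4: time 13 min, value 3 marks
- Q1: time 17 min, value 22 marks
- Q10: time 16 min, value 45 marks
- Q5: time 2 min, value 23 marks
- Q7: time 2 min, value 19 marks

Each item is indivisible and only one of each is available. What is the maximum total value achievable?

Check high-value combinations within 37 min:
- Q2+Q4+Q10+Q5+Q7: time 4+13+16+2+2=37, value 49+3+45+23+19=139
- Q2+Q10+Q5+Q7: time 4+16+2+2=24, value 49+45+23+19=136
- Q9+Q2+Q10: time 16+4+16=36, value 36+49+45=130
- Q9+Q2+Q4+Q5+Q7: time 16+4+13+2+2=37, value 36+49+3+23+19=130
Best: 139 marks.

139 marks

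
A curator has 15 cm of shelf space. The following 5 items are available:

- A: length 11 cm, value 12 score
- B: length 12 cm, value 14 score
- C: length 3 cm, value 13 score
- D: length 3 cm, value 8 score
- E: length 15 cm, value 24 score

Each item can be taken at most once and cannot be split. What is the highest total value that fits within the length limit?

27 score

This is a 0/1 knapsack; check combinations near the capacity.
- B+C: length 12+3=15, value 14+13=27
- A+C: length 11+3=14, value 12+13=25
- E: length 15, value 24
Best: 27 score.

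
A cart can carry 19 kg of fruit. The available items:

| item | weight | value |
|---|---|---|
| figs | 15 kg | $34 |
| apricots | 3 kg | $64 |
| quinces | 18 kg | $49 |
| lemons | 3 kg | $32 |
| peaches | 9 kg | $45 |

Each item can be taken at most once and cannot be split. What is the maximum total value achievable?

$141

Check high-value combinations within 19 kg:
- apricots+lemons+peaches: weight 3+3+9=15, value 64+32+45=141
- apricots+peaches: weight 3+9=12, value 64+45=109
- figs+apricots: weight 15+3=18, value 34+64=98
- apricots+lemons: weight 3+3=6, value 64+32=96
- lemons+peaches: weight 3+9=12, value 32+45=77
Best: $141.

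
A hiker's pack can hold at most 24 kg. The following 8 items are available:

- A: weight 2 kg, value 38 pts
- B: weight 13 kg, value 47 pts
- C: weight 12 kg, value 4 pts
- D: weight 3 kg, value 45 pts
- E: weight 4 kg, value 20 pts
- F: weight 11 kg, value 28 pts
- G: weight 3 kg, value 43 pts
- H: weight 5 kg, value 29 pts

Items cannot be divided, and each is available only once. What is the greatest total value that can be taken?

Check high-value combinations within 24 kg:
- A+D+F+G+H: weight 2+3+11+3+5=24, value 38+45+28+43+29=183
- A+D+E+G+H: weight 2+3+4+3+5=17, value 38+45+20+43+29=175
- A+D+E+F+G: weight 2+3+4+11+3=23, value 38+45+20+28+43=174
Best: 183 pts.

183 pts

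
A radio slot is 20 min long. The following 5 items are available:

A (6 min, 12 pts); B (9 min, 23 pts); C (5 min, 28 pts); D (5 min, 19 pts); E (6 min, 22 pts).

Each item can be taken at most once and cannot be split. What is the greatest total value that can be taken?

This is a 0/1 knapsack; check combinations near the capacity.
- B+C+E: duration 9+5+6=20, value 23+28+22=73
- B+C+D: duration 9+5+5=19, value 23+28+19=70
- C+D+E: duration 5+5+6=16, value 28+19+22=69
Best: 73 pts.

73 pts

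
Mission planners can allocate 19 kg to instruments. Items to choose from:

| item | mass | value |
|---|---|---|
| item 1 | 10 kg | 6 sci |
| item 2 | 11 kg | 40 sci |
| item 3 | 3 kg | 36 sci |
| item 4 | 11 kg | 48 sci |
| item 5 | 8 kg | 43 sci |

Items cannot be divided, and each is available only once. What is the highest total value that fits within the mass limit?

91 sci

This is a 0/1 knapsack; check combinations near the capacity.
- item 4+item 5: mass 11+8=19, value 48+43=91
- item 3+item 4: mass 3+11=14, value 36+48=84
- item 2+item 5: mass 11+8=19, value 40+43=83
Best: 91 sci.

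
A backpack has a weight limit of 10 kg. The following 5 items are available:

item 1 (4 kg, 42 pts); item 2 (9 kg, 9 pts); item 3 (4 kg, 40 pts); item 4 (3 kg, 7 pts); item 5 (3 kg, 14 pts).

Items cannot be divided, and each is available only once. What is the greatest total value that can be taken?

Check high-value combinations within 10 kg:
- item 1+item 3: weight 4+4=8, value 42+40=82
- item 1+item 4+item 5: weight 4+3+3=10, value 42+7+14=63
- item 3+item 4+item 5: weight 4+3+3=10, value 40+7+14=61
- item 1+item 5: weight 4+3=7, value 42+14=56
- item 3+item 5: weight 4+3=7, value 40+14=54
Best: 82 pts.

82 pts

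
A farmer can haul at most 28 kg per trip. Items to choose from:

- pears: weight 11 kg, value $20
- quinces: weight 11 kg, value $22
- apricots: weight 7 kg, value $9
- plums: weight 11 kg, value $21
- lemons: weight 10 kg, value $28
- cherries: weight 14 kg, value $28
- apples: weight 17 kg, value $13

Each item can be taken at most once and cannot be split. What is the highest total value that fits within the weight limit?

Check high-value combinations within 28 kg:
- quinces+apricots+lemons: weight 11+7+10=28, value 22+9+28=59
- apricots+plums+lemons: weight 7+11+10=28, value 9+21+28=58
- pears+apricots+lemons: weight 11+7+10=28, value 20+9+28=57
- lemons+cherries: weight 10+14=24, value 28+28=56
- quinces+lemons: weight 11+10=21, value 22+28=50
Best: $59.

$59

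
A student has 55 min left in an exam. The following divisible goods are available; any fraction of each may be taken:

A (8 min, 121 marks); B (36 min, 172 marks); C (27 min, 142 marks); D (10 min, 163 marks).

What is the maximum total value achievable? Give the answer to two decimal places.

473.78

Take in order of value per unit:
- D (163/10 per unit): all 10 → value 163, running total 163.00
- A (121/8 per unit): all 8 → value 121, running total 284.00
- C (142/27 per unit): all 27 → value 142, running total 426.00
- B (172/36 per unit): 10 of 36 → value 10×172/36 = 47.7778, running total 473.78
Total 473.78.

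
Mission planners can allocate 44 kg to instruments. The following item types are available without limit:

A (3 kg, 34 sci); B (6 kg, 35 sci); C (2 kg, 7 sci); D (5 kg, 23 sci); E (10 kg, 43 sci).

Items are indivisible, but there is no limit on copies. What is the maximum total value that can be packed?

483 sci

Best value-per-unit is A at 34/3; filling with it alone gives 14×34 = 476.
Optimal mix: 14×A + 1×C → mass 44, value 483.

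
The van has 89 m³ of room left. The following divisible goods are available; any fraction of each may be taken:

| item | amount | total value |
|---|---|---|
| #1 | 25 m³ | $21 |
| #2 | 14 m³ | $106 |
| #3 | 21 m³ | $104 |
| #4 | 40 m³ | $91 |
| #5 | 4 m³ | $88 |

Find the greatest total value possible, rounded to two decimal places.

Take in order of value per unit:
- #5 (88/4 per unit): all 4 → value 88, running total 88.00
- #2 (106/14 per unit): all 14 → value 106, running total 194.00
- #3 (104/21 per unit): all 21 → value 104, running total 298.00
- #4 (91/40 per unit): all 40 → value 91, running total 389.00
- #1 (21/25 per unit): 10 of 25 → value 10×21/25 = 8.4000, running total 397.40
Total 397.40.

397.40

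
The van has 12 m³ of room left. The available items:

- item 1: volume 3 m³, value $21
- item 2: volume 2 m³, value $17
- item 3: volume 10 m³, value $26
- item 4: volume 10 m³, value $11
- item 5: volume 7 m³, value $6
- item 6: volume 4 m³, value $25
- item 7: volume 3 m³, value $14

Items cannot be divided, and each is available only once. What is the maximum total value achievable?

$77

This is a 0/1 knapsack; check combinations near the capacity.
- item 1+item 2+item 6+item 7: volume 3+2+4+3=12, value 21+17+25+14=77
- item 1+item 2+item 6: volume 3+2+4=9, value 21+17+25=63
- item 1+item 6+item 7: volume 3+4+3=10, value 21+25+14=60
- item 2+item 6+item 7: volume 2+4+3=9, value 17+25+14=56
- item 1+item 2+item 7: volume 3+2+3=8, value 21+17+14=52
Best: $77.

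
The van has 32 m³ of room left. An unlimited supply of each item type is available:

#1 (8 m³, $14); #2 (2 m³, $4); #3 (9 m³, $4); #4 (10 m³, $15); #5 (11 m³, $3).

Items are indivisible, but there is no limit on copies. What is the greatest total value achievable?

Best value-per-unit is #2 at 4/2, and filling with it alone uses volume 16×2=32. No mix of the others beats 16×4 = 64.

$64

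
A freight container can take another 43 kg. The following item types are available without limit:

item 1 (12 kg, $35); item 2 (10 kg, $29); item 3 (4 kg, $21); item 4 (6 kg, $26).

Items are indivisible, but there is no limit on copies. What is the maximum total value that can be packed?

Best value-per-unit is item 3 at 21/4; filling with it alone gives 10×21 = 210.
Optimal mix: 9×item 3 + 1×item 4 → weight 42, value 215.

$215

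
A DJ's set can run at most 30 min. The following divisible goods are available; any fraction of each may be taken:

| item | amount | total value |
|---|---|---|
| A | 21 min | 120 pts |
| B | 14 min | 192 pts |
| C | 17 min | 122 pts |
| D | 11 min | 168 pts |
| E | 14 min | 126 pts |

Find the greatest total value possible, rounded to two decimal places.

Take in order of value per unit:
- D (168/11 per unit): all 11 → value 168, running total 168.00
- B (192/14 per unit): all 14 → value 192, running total 360.00
- E (126/14 per unit): 5 of 14 → value 5×126/14 = 45.0000, running total 405.00
Total 405.00.

405.00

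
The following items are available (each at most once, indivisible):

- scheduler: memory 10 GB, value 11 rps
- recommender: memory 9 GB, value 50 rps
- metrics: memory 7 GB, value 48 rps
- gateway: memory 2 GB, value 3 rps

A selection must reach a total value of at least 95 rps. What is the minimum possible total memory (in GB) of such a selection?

16

Subsets with value ≥ 95, sorted by total memory:
- recommender+metrics: memory 16, value 98
- recommender+metrics+gateway: memory 18, value 101
- scheduler+recommender+metrics: memory 26, value 109
- scheduler+recommender+metrics+gateway: memory 28, value 112
Minimum memory: 16 GB.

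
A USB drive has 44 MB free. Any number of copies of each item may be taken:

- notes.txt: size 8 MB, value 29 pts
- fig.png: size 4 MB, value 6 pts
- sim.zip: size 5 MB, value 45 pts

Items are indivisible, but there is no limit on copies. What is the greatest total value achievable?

366 pts

Best value-per-unit is sim.zip at 45/5; filling with it alone gives 8×45 = 360.
Optimal mix: 1×fig.png + 8×sim.zip → size 44, value 366.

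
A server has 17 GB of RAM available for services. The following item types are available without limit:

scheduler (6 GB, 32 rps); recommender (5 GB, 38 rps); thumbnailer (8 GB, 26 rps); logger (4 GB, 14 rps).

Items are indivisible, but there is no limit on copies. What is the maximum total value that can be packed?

114 rps

Best value-per-unit is recommender at 38/5, and filling with it alone uses memory 3×5=15. No mix of the others beats 3×38 = 114.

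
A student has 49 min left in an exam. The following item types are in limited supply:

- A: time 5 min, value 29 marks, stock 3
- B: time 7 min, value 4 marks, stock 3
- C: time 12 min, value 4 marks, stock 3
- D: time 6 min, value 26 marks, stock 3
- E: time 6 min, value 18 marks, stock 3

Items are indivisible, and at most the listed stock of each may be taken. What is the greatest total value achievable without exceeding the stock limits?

201 marks

Top feasible selections:
- 3×A + 3×D + 2×E: time 45, value 201
- 3×A + 2×D + 3×E: time 45, value 193
Best: 201 marks.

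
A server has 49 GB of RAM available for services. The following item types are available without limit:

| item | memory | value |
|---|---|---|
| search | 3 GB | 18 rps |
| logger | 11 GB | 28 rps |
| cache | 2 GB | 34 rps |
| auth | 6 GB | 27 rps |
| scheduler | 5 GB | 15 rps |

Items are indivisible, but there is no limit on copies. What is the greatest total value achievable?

Best value-per-unit is cache at 34/2, and filling with it alone uses memory 24×2=48. No mix of the others beats 24×34 = 816.

816 rps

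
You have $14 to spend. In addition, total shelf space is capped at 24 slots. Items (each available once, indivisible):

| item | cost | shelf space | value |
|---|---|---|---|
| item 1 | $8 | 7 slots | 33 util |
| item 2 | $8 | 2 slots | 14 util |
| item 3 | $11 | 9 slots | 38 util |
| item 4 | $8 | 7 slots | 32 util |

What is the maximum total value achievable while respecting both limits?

38 util

Feasible sets respecting both limits:
- item 3: cost 11, shelf space 9, value 38
- item 1: cost 8, shelf space 7, value 33
- item 4: cost 8, shelf space 7, value 32
- item 2: cost 8, shelf space 2, value 14
Best: 38 util.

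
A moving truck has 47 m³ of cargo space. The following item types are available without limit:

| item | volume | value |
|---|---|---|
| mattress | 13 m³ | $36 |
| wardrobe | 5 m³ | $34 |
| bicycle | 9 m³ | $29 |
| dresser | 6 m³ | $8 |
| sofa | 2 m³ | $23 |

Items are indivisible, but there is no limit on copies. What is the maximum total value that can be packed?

Best value-per-unit is sofa at 23/2, and filling with it alone uses volume 23×2=46. No mix of the others beats 23×23 = 529.

$529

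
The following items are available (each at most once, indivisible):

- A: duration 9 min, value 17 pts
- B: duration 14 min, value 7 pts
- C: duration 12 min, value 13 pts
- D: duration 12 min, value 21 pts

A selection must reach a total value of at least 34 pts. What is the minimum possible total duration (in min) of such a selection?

21

Subsets with value ≥ 34, sorted by total duration:
- A+D: duration 21, value 38
- C+D: duration 24, value 34
- A+C+D: duration 33, value 51
- A+B+D: duration 35, value 45
Minimum duration: 21 min.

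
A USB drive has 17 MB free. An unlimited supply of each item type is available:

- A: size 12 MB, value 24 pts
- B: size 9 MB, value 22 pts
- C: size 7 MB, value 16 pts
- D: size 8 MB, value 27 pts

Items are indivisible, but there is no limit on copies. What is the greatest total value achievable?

Best value-per-unit is D at 27/8, and filling with it alone uses size 2×8=16. No mix of the others beats 2×27 = 54.

54 pts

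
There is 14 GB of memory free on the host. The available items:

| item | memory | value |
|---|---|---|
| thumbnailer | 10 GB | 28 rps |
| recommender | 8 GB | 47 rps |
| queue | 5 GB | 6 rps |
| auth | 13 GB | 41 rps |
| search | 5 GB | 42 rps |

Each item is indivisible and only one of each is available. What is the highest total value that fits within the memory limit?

Check high-value combinations within 14 GB:
- recommender+search: memory 8+5=13, value 47+42=89
- recommender+queue: memory 8+5=13, value 47+6=53
- queue+search: memory 5+5=10, value 6+42=48
- recommender: memory 8, value 47
Best: 89 rps.

89 rps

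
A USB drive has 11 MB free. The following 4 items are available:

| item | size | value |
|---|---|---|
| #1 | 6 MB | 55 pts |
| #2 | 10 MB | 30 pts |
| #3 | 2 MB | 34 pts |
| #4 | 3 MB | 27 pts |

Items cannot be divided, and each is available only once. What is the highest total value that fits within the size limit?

116 pts

Check high-value combinations within 11 MB:
- #1+#3+#4: size 6+2+3=11, value 55+34+27=116
- #1+#3: size 6+2=8, value 55+34=89
- #1+#4: size 6+3=9, value 55+27=82
Best: 116 pts.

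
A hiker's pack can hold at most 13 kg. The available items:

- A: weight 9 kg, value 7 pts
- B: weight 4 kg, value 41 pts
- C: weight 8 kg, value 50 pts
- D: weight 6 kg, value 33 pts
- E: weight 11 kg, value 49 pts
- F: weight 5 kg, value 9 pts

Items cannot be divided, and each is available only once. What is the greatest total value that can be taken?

Check high-value combinations within 13 kg:
- B+C: weight 4+8=12, value 41+50=91
- B+D: weight 4+6=10, value 41+33=74
- C+F: weight 8+5=13, value 50+9=59
- C: weight 8, value 50
Best: 91 pts.

91 pts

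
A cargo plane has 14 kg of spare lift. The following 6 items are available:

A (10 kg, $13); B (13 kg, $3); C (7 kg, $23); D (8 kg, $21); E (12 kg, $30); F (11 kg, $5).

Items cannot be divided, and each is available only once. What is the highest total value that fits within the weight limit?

$30

This is a 0/1 knapsack; check combinations near the capacity.
- E: weight 12, value 30
- C: weight 7, value 23
- D: weight 8, value 21
Best: $30.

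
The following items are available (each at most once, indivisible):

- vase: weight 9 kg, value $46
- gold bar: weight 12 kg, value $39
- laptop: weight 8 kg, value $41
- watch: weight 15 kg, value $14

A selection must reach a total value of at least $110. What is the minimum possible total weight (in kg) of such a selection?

29

Subsets with value ≥ 110, sorted by total weight:
- vase+gold bar+laptop: weight 29, value 126
- vase+gold bar+laptop+watch: weight 44, value 140
Minimum weight: 29 kg.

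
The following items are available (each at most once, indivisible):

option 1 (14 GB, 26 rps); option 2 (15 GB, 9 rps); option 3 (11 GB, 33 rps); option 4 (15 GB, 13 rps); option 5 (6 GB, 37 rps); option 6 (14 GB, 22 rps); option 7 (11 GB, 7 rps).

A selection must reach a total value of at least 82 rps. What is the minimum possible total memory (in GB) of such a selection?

Subsets with value ≥ 82, sorted by total memory:
- option 1+option 3+option 5: memory 31, value 96
- option 3+option 5+option 6: memory 31, value 92
Minimum memory: 31 GB.

31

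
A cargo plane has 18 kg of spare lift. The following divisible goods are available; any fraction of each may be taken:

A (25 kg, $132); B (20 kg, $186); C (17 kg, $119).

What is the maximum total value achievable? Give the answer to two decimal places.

167.40

Take in order of value per unit:
- B (186/20 per unit): 18 of 20 → value 18×186/20 = 167.4000, running total 167.40
Total 167.40.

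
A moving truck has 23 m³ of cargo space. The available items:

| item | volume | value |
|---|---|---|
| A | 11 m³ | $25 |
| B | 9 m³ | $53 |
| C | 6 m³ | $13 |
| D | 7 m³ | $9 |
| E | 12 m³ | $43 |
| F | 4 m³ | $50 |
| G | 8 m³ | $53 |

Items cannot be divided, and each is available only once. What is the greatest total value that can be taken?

Check high-value combinations within 23 m³:
- B+F+G: volume 9+4+8=21, value 53+50+53=156
- A+F+G: volume 11+4+8=23, value 25+50+53=128
- B+C+G: volume 9+6+8=23, value 53+13+53=119
Best: $156.

$156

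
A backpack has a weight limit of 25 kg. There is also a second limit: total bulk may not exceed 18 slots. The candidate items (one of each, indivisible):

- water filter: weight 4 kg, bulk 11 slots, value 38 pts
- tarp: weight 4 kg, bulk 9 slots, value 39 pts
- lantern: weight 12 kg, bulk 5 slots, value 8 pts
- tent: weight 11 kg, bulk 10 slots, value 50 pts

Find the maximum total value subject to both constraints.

58 pts

Feasible sets respecting both limits:
- lantern+tent: weight 23, bulk 15, value 58
- tent: weight 11, bulk 10, value 50
- tarp+lantern: weight 16, bulk 14, value 47
Best: 58 pts.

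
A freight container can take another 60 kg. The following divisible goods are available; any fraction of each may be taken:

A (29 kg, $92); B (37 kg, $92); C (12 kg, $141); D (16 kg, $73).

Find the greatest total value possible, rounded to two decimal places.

Take in order of value per unit:
- C (141/12 per unit): all 12 → value 141, running total 141.00
- D (73/16 per unit): all 16 → value 73, running total 214.00
- A (92/29 per unit): all 29 → value 92, running total 306.00
- B (92/37 per unit): 3 of 37 → value 3×92/37 = 7.4595, running total 313.46
Total 313.46.

313.46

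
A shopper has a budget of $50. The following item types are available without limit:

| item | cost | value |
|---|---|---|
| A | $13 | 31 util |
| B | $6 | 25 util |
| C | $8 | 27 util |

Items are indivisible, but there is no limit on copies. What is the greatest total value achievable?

202 util

Best value-per-unit is B at 25/6; filling with it alone gives 8×25 = 200.
Optimal mix: 7×B + 1×C → cost 50, value 202.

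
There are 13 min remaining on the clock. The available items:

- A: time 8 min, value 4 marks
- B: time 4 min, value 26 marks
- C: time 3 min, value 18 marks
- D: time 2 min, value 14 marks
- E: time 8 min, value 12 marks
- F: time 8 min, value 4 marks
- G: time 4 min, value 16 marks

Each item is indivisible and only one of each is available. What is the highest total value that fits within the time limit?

74 marks

Check high-value combinations within 13 min:
- B+C+D+G: time 4+3+2+4=13, value 26+18+14+16=74
- B+C+G: time 4+3+4=11, value 26+18+16=60
- B+C+D: time 4+3+2=9, value 26+18+14=58
Best: 74 marks.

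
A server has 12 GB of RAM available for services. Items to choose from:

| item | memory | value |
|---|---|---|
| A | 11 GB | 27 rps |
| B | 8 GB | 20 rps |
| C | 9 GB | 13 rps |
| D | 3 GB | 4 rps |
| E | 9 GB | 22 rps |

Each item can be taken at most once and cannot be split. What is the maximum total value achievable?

This is a 0/1 knapsack; check combinations near the capacity.
- A: memory 11, value 27
- D+E: memory 3+9=12, value 4+22=26
- B+D: memory 8+3=11, value 20+4=24
- E: memory 9, value 22
Best: 27 rps.

27 rps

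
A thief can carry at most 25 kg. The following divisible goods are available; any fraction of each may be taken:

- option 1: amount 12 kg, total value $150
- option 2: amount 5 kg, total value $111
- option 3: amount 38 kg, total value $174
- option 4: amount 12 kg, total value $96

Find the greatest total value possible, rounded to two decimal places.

Take in order of value per unit:
- option 2 (111/5 per unit): all 5 → value 111, running total 111.00
- option 1 (150/12 per unit): all 12 → value 150, running total 261.00
- option 4 (96/12 per unit): 8 of 12 → value 8×96/12 = 64.0000, running total 325.00
Total 325.00.

325.00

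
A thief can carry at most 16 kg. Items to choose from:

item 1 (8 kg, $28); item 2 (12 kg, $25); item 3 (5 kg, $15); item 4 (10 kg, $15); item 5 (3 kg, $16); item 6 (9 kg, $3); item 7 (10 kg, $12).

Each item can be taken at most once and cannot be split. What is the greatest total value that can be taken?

$59

Check high-value combinations within 16 kg:
- item 1+item 3+item 5: weight 8+5+3=16, value 28+15+16=59
- item 1+item 5: weight 8+3=11, value 28+16=44
- item 1+item 3: weight 8+5=13, value 28+15=43
- item 2+item 5: weight 12+3=15, value 25+16=41
Best: $59.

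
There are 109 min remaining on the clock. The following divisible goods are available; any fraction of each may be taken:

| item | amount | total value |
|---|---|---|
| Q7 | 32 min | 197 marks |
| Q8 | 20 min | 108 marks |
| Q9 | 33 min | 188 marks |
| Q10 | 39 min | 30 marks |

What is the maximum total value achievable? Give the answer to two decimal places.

511.46

Take in order of value per unit:
- Q7 (197/32 per unit): all 32 → value 197, running total 197.00
- Q9 (188/33 per unit): all 33 → value 188, running total 385.00
- Q8 (108/20 per unit): all 20 → value 108, running total 493.00
- Q10 (30/39 per unit): 24 of 39 → value 24×30/39 = 18.4615, running total 511.46
Total 511.46.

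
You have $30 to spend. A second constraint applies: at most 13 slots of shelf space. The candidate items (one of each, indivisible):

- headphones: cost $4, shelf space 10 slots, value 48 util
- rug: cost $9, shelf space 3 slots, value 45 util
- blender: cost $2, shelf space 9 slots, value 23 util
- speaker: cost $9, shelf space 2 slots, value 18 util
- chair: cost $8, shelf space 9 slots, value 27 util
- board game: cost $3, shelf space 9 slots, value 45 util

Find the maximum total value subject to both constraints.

Feasible sets respecting both limits:
- headphones+rug: cost 13, shelf space 13, value 93
- rug+board game: cost 12, shelf space 12, value 90
- rug+chair: cost 17, shelf space 12, value 72
- rug+blender: cost 11, shelf space 12, value 68
Best: 93 util.

93 util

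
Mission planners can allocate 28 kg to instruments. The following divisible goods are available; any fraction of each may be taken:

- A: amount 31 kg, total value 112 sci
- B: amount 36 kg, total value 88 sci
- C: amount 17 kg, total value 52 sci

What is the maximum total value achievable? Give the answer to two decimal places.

101.16

Take in order of value per unit:
- A (112/31 per unit): 28 of 31 → value 28×112/31 = 101.1613, running total 101.16
Total 101.16.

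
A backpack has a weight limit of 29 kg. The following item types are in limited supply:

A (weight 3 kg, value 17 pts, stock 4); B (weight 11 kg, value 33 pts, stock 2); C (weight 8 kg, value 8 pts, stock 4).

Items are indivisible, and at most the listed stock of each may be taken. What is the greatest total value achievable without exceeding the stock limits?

Best selections within weight 29 and stock limits:
- 4×A + 1×B: weight 23, value 101
- 2×A + 2×B: weight 28, value 100
- 3×A + 1×B + 1×C: weight 28, value 92
- 3×A + 1×B: weight 20, value 84
Best: 101 pts.

101 pts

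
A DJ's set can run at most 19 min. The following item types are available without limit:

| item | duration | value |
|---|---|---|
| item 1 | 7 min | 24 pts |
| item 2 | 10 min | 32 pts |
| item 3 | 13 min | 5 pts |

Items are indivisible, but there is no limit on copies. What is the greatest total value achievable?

Best value-per-unit is item 1 at 24/7; filling with it alone gives 2×24 = 48.
Optimal mix: 1×item 1 + 1×item 2 → duration 17, value 56.

56 pts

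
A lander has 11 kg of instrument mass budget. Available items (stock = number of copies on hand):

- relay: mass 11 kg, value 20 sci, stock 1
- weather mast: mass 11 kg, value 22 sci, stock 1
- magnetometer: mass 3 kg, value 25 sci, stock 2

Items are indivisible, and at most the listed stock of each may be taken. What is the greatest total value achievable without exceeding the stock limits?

50 sci

Top feasible selections:
- 2×magnetometer: mass 6, value 50
- 1×magnetometer: mass 3, value 25
- 1×weather mast: mass 11, value 22
Best: 50 sci.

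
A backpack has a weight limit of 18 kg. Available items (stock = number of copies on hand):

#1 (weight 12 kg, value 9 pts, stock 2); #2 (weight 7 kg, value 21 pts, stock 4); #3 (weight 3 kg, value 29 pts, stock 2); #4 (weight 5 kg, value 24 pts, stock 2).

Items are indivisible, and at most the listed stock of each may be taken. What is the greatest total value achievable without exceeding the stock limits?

106 pts

Top feasible selections:
- 2×#3 + 2×#4: weight 16, value 106
- 1×#2 + 2×#3 + 1×#4: weight 18, value 103
Best: 106 pts.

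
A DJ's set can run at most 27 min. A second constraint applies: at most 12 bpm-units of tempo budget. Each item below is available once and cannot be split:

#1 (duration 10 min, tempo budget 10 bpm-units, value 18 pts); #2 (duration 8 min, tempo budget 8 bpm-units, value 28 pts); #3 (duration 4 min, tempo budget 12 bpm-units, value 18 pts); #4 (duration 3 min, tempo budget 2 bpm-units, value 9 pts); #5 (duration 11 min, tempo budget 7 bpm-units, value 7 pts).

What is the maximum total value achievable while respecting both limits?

37 pts

Feasible sets respecting both limits:
- #2+#4: duration 11, tempo budget 10, value 37
- #2: duration 8, tempo budget 8, value 28
- #1+#4: duration 13, tempo budget 12, value 27
- #1: duration 10, tempo budget 10, value 18
Best: 37 pts.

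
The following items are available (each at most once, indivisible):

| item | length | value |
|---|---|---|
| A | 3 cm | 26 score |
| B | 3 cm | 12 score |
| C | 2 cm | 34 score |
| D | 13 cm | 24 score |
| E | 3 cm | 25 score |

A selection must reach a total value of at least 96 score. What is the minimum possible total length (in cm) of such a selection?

11

Subsets with value ≥ 96, sorted by total length:
- A+B+C+E: length 11, value 97
- A+C+D+E: length 21, value 109
Minimum length: 11 cm.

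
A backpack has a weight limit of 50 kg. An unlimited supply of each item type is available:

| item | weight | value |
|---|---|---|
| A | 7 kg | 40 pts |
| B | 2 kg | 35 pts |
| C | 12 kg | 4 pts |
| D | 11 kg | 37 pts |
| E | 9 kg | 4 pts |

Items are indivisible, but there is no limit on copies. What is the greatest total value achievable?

875 pts

Best value-per-unit is B at 35/2, and filling with it alone uses weight 25×2=50. No mix of the others beats 25×35 = 875.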